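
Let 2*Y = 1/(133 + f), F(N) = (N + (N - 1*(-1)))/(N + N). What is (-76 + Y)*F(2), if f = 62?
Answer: -29639/312 ≈ -94.997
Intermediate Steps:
F(N) = (1 + 2*N)/(2*N) (F(N) = (N + (N + 1))/((2*N)) = (N + (1 + N))*(1/(2*N)) = (1 + 2*N)*(1/(2*N)) = (1 + 2*N)/(2*N))
Y = 1/390 (Y = 1/(2*(133 + 62)) = (1/2)/195 = (1/2)*(1/195) = 1/390 ≈ 0.0025641)
(-76 + Y)*F(2) = (-76 + 1/390)*((1/2 + 2)/2) = -29639*5/(780*2) = -29639/390*5/4 = -29639/312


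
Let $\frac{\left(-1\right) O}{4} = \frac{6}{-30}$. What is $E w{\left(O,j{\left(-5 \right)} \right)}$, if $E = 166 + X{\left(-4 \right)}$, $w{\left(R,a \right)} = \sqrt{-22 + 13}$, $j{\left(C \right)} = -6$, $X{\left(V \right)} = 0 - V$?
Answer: $510 i \approx 510.0 i$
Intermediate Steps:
$X{\left(V \right)} = - V$
$O = \frac{4}{5}$ ($O = - 4 \frac{6}{-30} = - 4 \cdot 6 \left(- \frac{1}{30}\right) = \left(-4\right) \left(- \frac{1}{5}\right) = \frac{4}{5} \approx 0.8$)
$w{\left(R,a \right)} = 3 i$ ($w{\left(R,a \right)} = \sqrt{-9} = 3 i$)
$E = 170$ ($E = 166 - -4 = 166 + 4 = 170$)
$E w{\left(O,j{\left(-5 \right)} \right)} = 170 \cdot 3 i = 510 i$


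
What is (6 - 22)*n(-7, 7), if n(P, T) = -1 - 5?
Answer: 96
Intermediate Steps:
n(P, T) = -6
(6 - 22)*n(-7, 7) = (6 - 22)*(-6) = -16*(-6) = 96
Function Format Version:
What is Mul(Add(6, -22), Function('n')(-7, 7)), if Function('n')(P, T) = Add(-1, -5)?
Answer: 96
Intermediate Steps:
Function('n')(P, T) = -6
Mul(Add(6, -22), Function('n')(-7, 7)) = Mul(Add(6, -22), -6) = Mul(-16, -6) = 96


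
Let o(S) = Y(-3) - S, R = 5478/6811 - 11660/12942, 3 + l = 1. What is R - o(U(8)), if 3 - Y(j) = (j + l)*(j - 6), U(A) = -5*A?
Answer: 83887970/44073981 ≈ 1.9033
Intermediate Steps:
l = -2 (l = -3 + 1 = -2)
Y(j) = 3 - (-6 + j)*(-2 + j) (Y(j) = 3 - (j - 2)*(j - 6) = 3 - (-2 + j)*(-6 + j) = 3 - (-6 + j)*(-2 + j))
R = -4259992/44073981 (R = 5478*(1/6811) - 11660*1/12942 = 5478/6811 - 5830/6471 = -4259992/44073981 ≈ -0.096655)
o(S) = -42 - S (o(S) = (-9 - 1*(-3)**2 + 8*(-3)) - S = (-9 - 1*9 - 24) - S = (-9 - 9 - 24) - S = -42 - S)
R - o(U(8)) = -4259992/44073981 - (-42 - (-5)*8) = -4259992/44073981 - (-42 - 1*(-40)) = -4259992/44073981 - (-42 + 40) = -4259992/44073981 - 1*(-2) = -4259992/44073981 + 2 = 83887970/44073981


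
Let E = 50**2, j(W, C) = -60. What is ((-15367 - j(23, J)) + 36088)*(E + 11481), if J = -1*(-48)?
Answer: 290539161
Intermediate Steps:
J = 48
E = 2500
((-15367 - j(23, J)) + 36088)*(E + 11481) = ((-15367 - 1*(-60)) + 36088)*(2500 + 11481) = ((-15367 + 60) + 36088)*13981 = (-15307 + 36088)*13981 = 20781*13981 = 290539161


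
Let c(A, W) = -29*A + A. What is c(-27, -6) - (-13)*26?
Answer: 1094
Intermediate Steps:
c(A, W) = -28*A
c(-27, -6) - (-13)*26 = -28*(-27) - (-13)*26 = 756 - 1*(-338) = 756 + 338 = 1094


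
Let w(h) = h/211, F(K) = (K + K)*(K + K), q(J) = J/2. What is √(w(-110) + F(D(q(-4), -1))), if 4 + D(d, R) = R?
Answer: √4428890/211 ≈ 9.9739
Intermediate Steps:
q(J) = J/2 (q(J) = J*(½) = J/2)
D(d, R) = -4 + R
F(K) = 4*K² (F(K) = (2*K)*(2*K) = 4*K²)
w(h) = h/211 (w(h) = h*(1/211) = h/211)
√(w(-110) + F(D(q(-4), -1))) = √((1/211)*(-110) + 4*(-4 - 1)²) = √(-110/211 + 4*(-5)²) = √(-110/211 + 4*25) = √(-110/211 + 100) = √(20990/211) = √4428890/211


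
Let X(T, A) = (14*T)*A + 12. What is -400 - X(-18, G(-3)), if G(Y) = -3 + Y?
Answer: -1924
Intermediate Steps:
X(T, A) = 12 + 14*A*T (X(T, A) = 14*A*T + 12 = 12 + 14*A*T)
-400 - X(-18, G(-3)) = -400 - (12 + 14*(-3 - 3)*(-18)) = -400 - (12 + 14*(-6)*(-18)) = -400 - (12 + 1512) = -400 - 1*1524 = -400 - 1524 = -1924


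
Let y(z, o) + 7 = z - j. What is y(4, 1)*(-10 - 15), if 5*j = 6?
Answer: 105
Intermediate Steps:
j = 6/5 (j = (1/5)*6 = 6/5 ≈ 1.2000)
y(z, o) = -41/5 + z (y(z, o) = -7 + (z - 1*6/5) = -7 + (z - 6/5) = -7 + (-6/5 + z) = -41/5 + z)
y(4, 1)*(-10 - 15) = (-41/5 + 4)*(-10 - 15) = -21/5*(-25) = 105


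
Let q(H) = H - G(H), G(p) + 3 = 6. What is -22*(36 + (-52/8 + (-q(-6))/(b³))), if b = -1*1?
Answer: -451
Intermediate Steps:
b = -1
G(p) = 3 (G(p) = -3 + 6 = 3)
q(H) = -3 + H (q(H) = H - 1*3 = H - 3 = -3 + H)
-22*(36 + (-52/8 + (-q(-6))/(b³))) = -22*(36 + (-52/8 + (-(-3 - 6))/((-1)³))) = -22*(36 + (-52*⅛ - 1*(-9)/(-1))) = -22*(36 + (-13/2 + 9*(-1))) = -22*(36 + (-13/2 - 9)) = -22*(36 - 31/2) = -22*41/2 = -451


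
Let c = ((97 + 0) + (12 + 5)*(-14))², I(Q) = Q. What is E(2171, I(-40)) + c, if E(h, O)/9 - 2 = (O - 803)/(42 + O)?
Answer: 32211/2 ≈ 16106.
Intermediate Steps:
E(h, O) = 18 + 9*(-803 + O)/(42 + O) (E(h, O) = 18 + 9*((O - 803)/(42 + O)) = 18 + 9*((-803 + O)/(42 + O)) = 18 + 9*(-803 + O)/(42 + O))
c = 19881 (c = (97 + 17*(-14))² = (97 - 238)² = (-141)² = 19881)
E(2171, I(-40)) + c = 9*(-719 + 3*(-40))/(42 - 40) + 19881 = 9*(-719 - 120)/2 + 19881 = 9*(½)*(-839) + 19881 = -7551/2 + 19881 = 32211/2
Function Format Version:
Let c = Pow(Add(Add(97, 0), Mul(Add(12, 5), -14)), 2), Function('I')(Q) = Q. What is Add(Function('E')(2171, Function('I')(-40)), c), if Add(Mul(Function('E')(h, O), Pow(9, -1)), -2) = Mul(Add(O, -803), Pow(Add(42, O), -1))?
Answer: Rational(32211, 2) ≈ 16106.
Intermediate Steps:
Function('E')(h, O) = Add(18, Mul(9, Pow(Add(42, O), -1), Add(-803, O))) (Function('E')(h, O) = Add(18, Mul(9, Mul(Add(O, -803), Pow(Add(42, O), -1)))) = Add(18, Mul(9, Mul(Add(-803, O), Pow(Add(42, O), -1)))) = Add(18, Mul(9, Mul(Pow(Add(42, O), -1), Add(-803, O)))) = Add(18, Mul(9, Pow(Add(42, O), -1), Add(-803, O))))
c = 19881 (c = Pow(Add(97, Mul(17, -14)), 2) = Pow(Add(97, -238), 2) = Pow(-141, 2) = 19881)
Add(Function('E')(2171, Function('I')(-40)), c) = Add(Mul(9, Pow(Add(42, -40), -1), Add(-719, Mul(3, -40))), 19881) = Add(Mul(9, Pow(2, -1), Add(-719, -120)), 19881) = Add(Mul(9, Rational(1, 2), -839), 19881) = Add(Rational(-7551, 2), 19881) = Rational(32211, 2)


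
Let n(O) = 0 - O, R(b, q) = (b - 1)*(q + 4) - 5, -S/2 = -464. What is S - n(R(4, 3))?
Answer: 944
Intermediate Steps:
S = 928 (S = -2*(-464) = 928)
R(b, q) = -5 + (-1 + b)*(4 + q) (R(b, q) = (-1 + b)*(4 + q) - 5 = -5 + (-1 + b)*(4 + q))
n(O) = -O
S - n(R(4, 3)) = 928 - (-1)*(-9 - 1*3 + 4*4 + 4*3) = 928 - (-1)*(-9 - 3 + 16 + 12) = 928 - (-1)*16 = 928 - 1*(-16) = 928 + 16 = 944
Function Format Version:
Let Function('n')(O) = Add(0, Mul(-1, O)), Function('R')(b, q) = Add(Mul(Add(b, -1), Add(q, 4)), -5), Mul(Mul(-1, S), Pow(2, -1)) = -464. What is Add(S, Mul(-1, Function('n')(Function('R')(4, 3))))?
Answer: 944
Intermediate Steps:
S = 928 (S = Mul(-2, -464) = 928)
Function('R')(b, q) = Add(-5, Mul(Add(-1, b), Add(4, q))) (Function('R')(b, q) = Add(Mul(Add(-1, b), Add(4, q)), -5) = Add(-5, Mul(Add(-1, b), Add(4, q))))
Function('n')(O) = Mul(-1, O)
Add(S, Mul(-1, Function('n')(Function('R')(4, 3)))) = Add(928, Mul(-1, Mul(-1, Add(-9, Mul(-1, 3), Mul(4, 4), Mul(4, 3))))) = Add(928, Mul(-1, Mul(-1, Add(-9, -3, 16, 12)))) = Add(928, Mul(-1, Mul(-1, 16))) = Add(928, Mul(-1, -16)) = Add(928, 16) = 944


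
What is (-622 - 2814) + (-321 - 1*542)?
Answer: -4299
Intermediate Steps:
(-622 - 2814) + (-321 - 1*542) = -3436 + (-321 - 542) = -3436 - 863 = -4299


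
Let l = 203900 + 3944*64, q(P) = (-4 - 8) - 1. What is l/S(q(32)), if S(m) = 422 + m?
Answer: 456316/409 ≈ 1115.7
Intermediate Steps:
q(P) = -13 (q(P) = -12 - 1 = -13)
l = 456316 (l = 203900 + 252416 = 456316)
l/S(q(32)) = 456316/(422 - 13) = 456316/409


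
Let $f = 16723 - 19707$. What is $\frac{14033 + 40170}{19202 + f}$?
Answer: $\frac{54203}{16218} \approx 3.3422$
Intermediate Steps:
$f = -2984$
$\frac{14033 + 40170}{19202 + f} = \frac{14033 + 40170}{19202 - 2984} = \frac{54203}{16218}$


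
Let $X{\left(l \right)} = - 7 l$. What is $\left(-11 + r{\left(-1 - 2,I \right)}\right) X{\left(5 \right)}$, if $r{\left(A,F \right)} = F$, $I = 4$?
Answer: $245$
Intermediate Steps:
$\left(-11 + r{\left(-1 - 2,I \right)}\right) X{\left(5 \right)} = \left(-11 + 4\right) \left(\left(-7\right) 5\right) = \left(-7\right) \left(-35\right) = 245$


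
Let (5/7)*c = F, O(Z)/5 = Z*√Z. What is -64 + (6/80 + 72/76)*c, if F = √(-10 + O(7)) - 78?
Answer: -333721/1900 + 5439*√(-10 + 35*√7)/3800 ≈ -162.63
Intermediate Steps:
O(Z) = 5*Z^(3/2) (O(Z) = 5*(Z*√Z) = 5*Z^(3/2))
F = -78 + √(-10 + 35*√7) (F = √(-10 + 5*7^(3/2)) - 78 = √(-10 + 5*(7*√7)) - 78 = √(-10 + 35*√7) - 78 = -78 + √(-10 + 35*√7) ≈ -68.911)
c = -546/5 + 7*√(-10 + 35*√7)/5 (c = 7*(-78 + √(-10 + 35*√7))/5 = -546/5 + 7*√(-10 + 35*√7)/5 ≈ -96.476)
-64 + (6/80 + 72/76)*c = -64 + (6/80 + 72/76)*(-546/5 + 7*√(-10 + 35*√7)/5) = -64 + (6*(1/80) + 72*(1/76))*(-546/5 + 7*√(-10 + 35*√7)/5) = -64 + (3/40 + 18/19)*(-546/5 + 7*√(-10 + 35*√7)/5) = -64 + 777*(-546/5 + 7*√(-10 + 35*√7)/5)/760 = -64 + (-212121/1900 + 5439*√(-10 + 35*√7)/3800) = -333721/1900 + 5439*√(-10 + 35*√7)/3800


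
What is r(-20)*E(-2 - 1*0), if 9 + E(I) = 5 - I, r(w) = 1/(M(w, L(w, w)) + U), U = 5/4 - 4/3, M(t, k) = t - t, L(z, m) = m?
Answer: 24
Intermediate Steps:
M(t, k) = 0
U = -1/12 (U = 5*(¼) - 4*⅓ = 5/4 - 4/3 = -1/12 ≈ -0.083333)
r(w) = -12 (r(w) = 1/(0 - 1/12) = 1/(-1/12) = -12)
E(I) = -4 - I (E(I) = -9 + (5 - I) = -4 - I)
r(-20)*E(-2 - 1*0) = -12*(-4 - (-2 - 1*0)) = -12*(-4 - (-2 + 0)) = -12*(-4 - 1*(-2)) = -12*(-4 + 2) = -12*(-2) = 24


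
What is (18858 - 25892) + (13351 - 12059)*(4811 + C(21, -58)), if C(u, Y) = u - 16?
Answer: 6215238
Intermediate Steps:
C(u, Y) = -16 + u
(18858 - 25892) + (13351 - 12059)*(4811 + C(21, -58)) = (18858 - 25892) + (13351 - 12059)*(4811 + (-16 + 21)) = -7034 + 1292*(4811 + 5) = -7034 + 1292*4816 = -7034 + 6222272 = 6215238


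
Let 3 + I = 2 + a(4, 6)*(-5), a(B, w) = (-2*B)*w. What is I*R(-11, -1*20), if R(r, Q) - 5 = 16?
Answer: 5019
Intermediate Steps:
a(B, w) = -2*B*w
R(r, Q) = 21 (R(r, Q) = 5 + 16 = 21)
I = 239 (I = -3 + (2 - 2*4*6*(-5)) = -3 + (2 - 48*(-5)) = -3 + (2 + 240) = -3 + 242 = 239)
I*R(-11, -1*20) = 239*21 = 5019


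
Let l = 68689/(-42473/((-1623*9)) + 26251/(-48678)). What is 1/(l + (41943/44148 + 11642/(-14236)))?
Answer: 29400322668936076/852666975164189543231 ≈ 3.4480e-5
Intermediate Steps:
l = 16280198458398/561350779 (l = 68689/(-42473/(-14607) + 26251*(-1/48678)) = 68689/(-42473*(-1/14607) - 26251/48678) = 68689/(42473/14607 - 26251/48678) = 68689/(561350779/237013182) = 68689*(237013182/561350779) = 16280198458398/561350779 ≈ 29002.)
1/(l + (41943/44148 + 11642/(-14236))) = 1/(16280198458398/561350779 + (41943/44148 + 11642/(-14236))) = 1/(16280198458398/561350779 + (41943*(1/44148) + 11642*(-1/14236))) = 1/(16280198458398/561350779 + (13981/14716 - 5821/7118)) = 1/(16280198458398/561350779 + 6927461/52374244) = 1/(852666975164189543231/29400322668936076) = 29400322668936076/852666975164189543231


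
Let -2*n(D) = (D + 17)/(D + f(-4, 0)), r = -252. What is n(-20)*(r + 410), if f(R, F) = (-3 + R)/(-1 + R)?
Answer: -395/31 ≈ -12.742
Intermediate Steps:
f(R, F) = (-3 + R)/(-1 + R)
n(D) = -(17 + D)/(2*(7/5 + D)) (n(D) = -(D + 17)/(2*(D + (-3 - 4)/(-1 - 4))) = -(17 + D)/(2*(D - 7/(-5))) = -(17 + D)/(2*(D - ⅕*(-7))) = -(17 + D)/(2*(D + 7/5)) = -(17 + D)/(2*(7/5 + D)))
n(-20)*(r + 410) = (5*(-17 - 1*(-20))/(2*(7 + 5*(-20))))*(-252 + 410) = (5*(-17 + 20)/(2*(7 - 100)))*158 = ((5/2)*3/(-93))*158 = ((5/2)*(-1/93)*3)*158 = -5/62*158 = -395/31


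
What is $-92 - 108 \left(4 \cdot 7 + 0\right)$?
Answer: $-3116$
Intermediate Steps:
$-92 - 108 \left(4 \cdot 7 + 0\right) = -92 - 108 \left(28 + 0\right) = -92 - 3024 = -3116$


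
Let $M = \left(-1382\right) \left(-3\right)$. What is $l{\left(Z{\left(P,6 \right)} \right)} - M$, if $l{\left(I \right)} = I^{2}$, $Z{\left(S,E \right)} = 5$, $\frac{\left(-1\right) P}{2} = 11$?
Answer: $-4121$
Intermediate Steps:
$P = -22$ ($P = \left(-2\right) 11 = -22$)
$M = 4146$
$l{\left(Z{\left(P,6 \right)} \right)} - M = 5^{2} - 4146 = 25 - 4146 = -4121$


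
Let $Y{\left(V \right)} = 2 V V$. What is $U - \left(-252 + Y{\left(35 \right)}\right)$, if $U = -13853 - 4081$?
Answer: $-20132$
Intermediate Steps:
$Y{\left(V \right)} = 2 V^{2}$
$U = -17934$ ($U = -13853 - 4081 = -17934$)
$U - \left(-252 + Y{\left(35 \right)}\right) = -17934 + \left(252 - 2 \cdot 35^{2}\right) = -17934 + \left(252 - 2 \cdot 1225\right) = -17934 + \left(252 - 2450\right) = -17934 - 2198 = -20132$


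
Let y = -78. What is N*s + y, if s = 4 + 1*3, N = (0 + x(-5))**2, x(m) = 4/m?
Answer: -1838/25 ≈ -73.520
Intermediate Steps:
N = 16/25 (N = (0 + 4/(-5))**2 = (0 + 4*(-1/5))**2 = (0 - 4/5)**2 = (-4/5)**2 = 16/25 ≈ 0.64000)
s = 7 (s = 4 + 3 = 7)
N*s + y = (16/25)*7 - 78 = 112/25 - 78 = -1838/25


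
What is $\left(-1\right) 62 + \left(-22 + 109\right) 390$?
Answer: $33868$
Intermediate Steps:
$\left(-1\right) 62 + \left(-22 + 109\right) 390 = -62 + 87 \cdot 390 = -62 + 33930 = 33868$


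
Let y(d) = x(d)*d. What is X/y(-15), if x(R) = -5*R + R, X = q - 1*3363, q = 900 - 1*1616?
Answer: 4079/900 ≈ 4.5322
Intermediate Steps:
q = -716 (q = 900 - 1616 = -716)
X = -4079 (X = -716 - 1*3363 = -716 - 3363 = -4079)
x(R) = -4*R
y(d) = -4*d² (y(d) = (-4*d)*d = -4*d²)
X/y(-15) = -4079/((-4*(-15)²)) = -4079/((-4*225)) = -4079/(-900) = -4079*(-1/900) = 4079/900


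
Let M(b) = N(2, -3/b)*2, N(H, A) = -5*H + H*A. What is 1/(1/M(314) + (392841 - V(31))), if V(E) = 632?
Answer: 3146/1233889357 ≈ 2.5497e-6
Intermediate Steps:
N(H, A) = -5*H + A*H
M(b) = -20 - 12/b (M(b) = (2*(-5 - 3/b))*2 = (-10 - 6/b)*2 = -20 - 12/b)
1/(1/M(314) + (392841 - V(31))) = 1/(1/(-20 - 12/314) + (392841 - 1*632)) = 1/(1/(-20 - 12*1/314) + (392841 - 632)) = 1/(1/(-20 - 6/157) + 392209) = 1/(1/(-3146/157) + 392209) = 1/(-157/3146 + 392209) = 1/(1233889357/3146) = 3146/1233889357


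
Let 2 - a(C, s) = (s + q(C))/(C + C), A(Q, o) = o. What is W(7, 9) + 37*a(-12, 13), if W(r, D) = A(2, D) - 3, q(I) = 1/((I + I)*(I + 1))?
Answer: 633901/6336 ≈ 100.05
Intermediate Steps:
q(I) = 1/(2*I*(1 + I)) (q(I) = 1/((2*I)*(1 + I)) = 1/(2*I*(1 + I)))
W(r, D) = -3 + D (W(r, D) = D - 3 = -3 + D)
a(C, s) = 2 - (s + 1/(2*C*(1 + C)))/(2*C) (a(C, s) = 2 - (s + 1/(2*C*(1 + C)))/(C + C) = 2 - (s + 1/(2*C*(1 + C)))/(2*C))
W(7, 9) + 37*a(-12, 13) = (-3 + 9) + 37*((1/4)*(-1 - 2*(-12)*(1 - 12)*(13 - 4*(-12)))/((-12)**2*(1 - 12))) = 6 + 37*((1/4)*(1/144)*(-1 - 2*(-12)*(-11)*(13 + 48))/(-11)) = 6 + 37*((1/4)*(1/144)*(-1/11)*(-1 - 2*(-12)*(-11)*61)) = 6 + 37*((1/4)*(1/144)*(-1/11)*(-1 - 16104)) = 6 + 37*((1/4)*(1/144)*(-1/11)*(-16105)) = 6 + 37*(16105/6336) = 6 + 595885/6336 = 633901/6336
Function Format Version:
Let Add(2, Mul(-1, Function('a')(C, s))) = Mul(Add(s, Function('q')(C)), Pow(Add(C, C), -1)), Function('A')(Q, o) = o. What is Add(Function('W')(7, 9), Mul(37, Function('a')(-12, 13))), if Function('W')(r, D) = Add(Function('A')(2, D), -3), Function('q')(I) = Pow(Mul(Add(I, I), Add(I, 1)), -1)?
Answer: Rational(633901, 6336) ≈ 100.05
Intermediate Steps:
Function('q')(I) = Mul(Rational(1, 2), Pow(I, -1), Pow(Add(1, I), -1)) (Function('q')(I) = Pow(Mul(Mul(2, I), Add(1, I)), -1) = Pow(Mul(2, I, Add(1, I)), -1) = Mul(Rational(1, 2), Pow(I, -1), Pow(Add(1, I), -1)))
Function('W')(r, D) = Add(-3, D) (Function('W')(r, D) = Add(D, -3) = Add(-3, D))
Function('a')(C, s) = Add(2, Mul(Rational(-1, 2), Pow(C, -1), Add(s, Mul(Rational(1, 2), Pow(C, -1), Pow(Add(1, C), -1))))) (Function('a')(C, s) = Add(2, Mul(-1, Mul(Add(s, Mul(Rational(1, 2), Pow(C, -1), Pow(Add(1, C), -1))), Pow(Add(C, C), -1)))) = Add(2, Mul(-1, Mul(Add(s, Mul(Rational(1, 2), Pow(C, -1), Pow(Add(1, C), -1))), Pow(Mul(2, C), -1)))) = Add(2, Mul(-1, Mul(Add(s, Mul(Rational(1, 2), Pow(C, -1), Pow(Add(1, C), -1))), Mul(Rational(1, 2), Pow(C, -1))))) = Add(2, Mul(-1, Mul(Rational(1, 2), Pow(C, -1), Add(s, Mul(Rational(1, 2), Pow(C, -1), Pow(Add(1, C), -1)))))) = Add(2, Mul(Rational(-1, 2), Pow(C, -1), Add(s, Mul(Rational(1, 2), Pow(C, -1), Pow(Add(1, C), -1))))))
Add(Function('W')(7, 9), Mul(37, Function('a')(-12, 13))) = Add(Add(-3, 9), Mul(37, Mul(Rational(1, 4), Pow(-12, -2), Pow(Add(1, -12), -1), Add(-1, Mul(-2, -12, Add(1, -12), Add(13, Mul(-4, -12))))))) = Add(6, Mul(37, Mul(Rational(1, 4), Rational(1, 144), Pow(-11, -1), Add(-1, Mul(-2, -12, -11, Add(13, 48)))))) = Add(6, Mul(37, Mul(Rational(1, 4), Rational(1, 144), Rational(-1, 11), Add(-1, Mul(-2, -12, -11, 61))))) = Add(6, Mul(37, Mul(Rational(1, 4), Rational(1, 144), Rational(-1, 11), Add(-1, -16104)))) = Add(6, Mul(37, Mul(Rational(1, 4), Rational(1, 144), Rational(-1, 11), -16105))) = Add(6, Mul(37, Rational(16105, 6336))) = Add(6, Rational(595885, 6336)) = Rational(633901, 6336)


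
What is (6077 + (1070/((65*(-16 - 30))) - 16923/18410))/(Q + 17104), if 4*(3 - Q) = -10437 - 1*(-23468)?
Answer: 66888727166/152468886115 ≈ 0.43870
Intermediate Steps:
Q = -13019/4 (Q = 3 - (-10437 - 1*(-23468))/4 = 3 - (-10437 + 23468)/4 = 3 - ¼*13031 = 3 - 13031/4 = -13019/4 ≈ -3254.8)
(6077 + (1070/((65*(-16 - 30))) - 16923/18410))/(Q + 17104) = (6077 + (1070/((65*(-16 - 30))) - 16923/18410))/(-13019/4 + 17104) = (6077 + (1070/((65*(-46))) - 16923*1/18410))/(55397/4) = (6077 + (1070/(-2990) - 16923/18410))*(4/55397) = (6077 + (1070*(-1/2990) - 16923/18410))*(4/55397) = (6077 + (-107/299 - 16923/18410))*(4/55397) = (6077 - 7029847/5504590)*(4/55397) = (33444363583/5504590)*(4/55397) = 66888727166/152468886115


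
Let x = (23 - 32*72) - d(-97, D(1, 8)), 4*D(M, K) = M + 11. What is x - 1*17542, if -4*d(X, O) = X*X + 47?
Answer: -17459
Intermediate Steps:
D(M, K) = 11/4 + M/4 (D(M, K) = (M + 11)/4 = (11 + M)/4 = 11/4 + M/4)
d(X, O) = -47/4 - X²/4 (d(X, O) = -(X*X + 47)/4 = -(X² + 47)/4 = -(47 + X²)/4 = -47/4 - X²/4)
x = 83 (x = (23 - 32*72) - (-47/4 - ¼*(-97)²) = (23 - 2304) - (-47/4 - ¼*9409) = -2281 - (-47/4 - 9409/4) = -2281 - 1*(-2364) = -2281 + 2364 = 83)
x - 1*17542 = 83 - 1*17542 = 83 - 17542 = -17459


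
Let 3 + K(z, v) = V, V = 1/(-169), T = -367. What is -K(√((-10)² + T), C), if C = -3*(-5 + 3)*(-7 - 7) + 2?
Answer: 508/169 ≈ 3.0059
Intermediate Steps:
C = -82 (C = -(-6)*(-14) + 2 = -3*28 + 2 = -84 + 2 = -82)
V = -1/169 ≈ -0.0059172
K(z, v) = -508/169 (K(z, v) = -3 - 1/169 = -508/169)
-K(√((-10)² + T), C) = -1*(-508/169) = 508/169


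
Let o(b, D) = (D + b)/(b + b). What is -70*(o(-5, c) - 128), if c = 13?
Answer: 9016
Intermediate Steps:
o(b, D) = (D + b)/(2*b) (o(b, D) = (D + b)/((2*b)) = (D + b)*(1/(2*b)) = (D + b)/(2*b))
-70*(o(-5, c) - 128) = -70*((½)*(13 - 5)/(-5) - 128) = -70*((½)*(-⅕)*8 - 128) = -70*(-⅘ - 128) = -70*(-644/5) = 9016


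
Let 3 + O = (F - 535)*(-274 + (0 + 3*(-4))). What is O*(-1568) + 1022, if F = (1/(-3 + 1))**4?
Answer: -239885926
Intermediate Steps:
F = 1/16 (F = (1/(-2))**4 = (-1/2)**4 = 1/16 ≈ 0.062500)
O = 1223913/8 (O = -3 + (1/16 - 535)*(-274 + (0 + 3*(-4))) = -3 - 8559*(-274 + (0 - 12))/16 = -3 - 8559*(-274 - 12)/16 = -3 - 8559/16*(-286) = -3 + 1223937/8 = 1223913/8 ≈ 1.5299e+5)
O*(-1568) + 1022 = (1223913/8)*(-1568) + 1022 = -239886948 + 1022 = -239885926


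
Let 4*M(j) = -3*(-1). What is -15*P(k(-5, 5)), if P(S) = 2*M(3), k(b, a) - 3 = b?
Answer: -45/2 ≈ -22.500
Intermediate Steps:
M(j) = ¾ (M(j) = (-3*(-1))/4 = (¼)*3 = ¾)
k(b, a) = 3 + b
P(S) = 3/2 (P(S) = 2*(¾) = 3/2)
-15*P(k(-5, 5)) = -15*3/2 = -45/2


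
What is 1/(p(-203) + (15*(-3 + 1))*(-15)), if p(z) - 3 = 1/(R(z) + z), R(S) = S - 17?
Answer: 423/191618 ≈ 0.0022075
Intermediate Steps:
R(S) = -17 + S
p(z) = 3 + 1/(-17 + 2*z) (p(z) = 3 + 1/((-17 + z) + z) = 3 + 1/(-17 + 2*z))
1/(p(-203) + (15*(-3 + 1))*(-15)) = 1/(2*(-25 + 3*(-203))/(-17 + 2*(-203)) + (15*(-3 + 1))*(-15)) = 1/(2*(-25 - 609)/(-17 - 406) + (15*(-2))*(-15)) = 1/(2*(-634)/(-423) - 30*(-15)) = 1/(2*(-1/423)*(-634) + 450) = 1/(1268/423 + 450) = 1/(191618/423) = 423/191618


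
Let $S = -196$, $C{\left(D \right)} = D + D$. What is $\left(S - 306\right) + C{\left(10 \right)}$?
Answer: $-482$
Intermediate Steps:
$C{\left(D \right)} = 2 D$
$\left(S - 306\right) + C{\left(10 \right)} = \left(-196 - 306\right) + 2 \cdot 10 = -502 + 20 = -482$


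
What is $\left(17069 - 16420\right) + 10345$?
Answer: $10994$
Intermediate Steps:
$\left(17069 - 16420\right) + 10345 = 649 + 10345 = 10994$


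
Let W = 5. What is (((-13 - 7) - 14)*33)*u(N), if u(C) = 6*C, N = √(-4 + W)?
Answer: -6732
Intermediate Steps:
N = 1 (N = √(-4 + 5) = √1 = 1)
(((-13 - 7) - 14)*33)*u(N) = (((-13 - 7) - 14)*33)*(6*1) = ((-20 - 14)*33)*6 = -34*33*6 = -1122*6 = -6732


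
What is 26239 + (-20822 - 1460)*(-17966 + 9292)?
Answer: 193300307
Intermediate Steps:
26239 + (-20822 - 1460)*(-17966 + 9292) = 26239 - 22282*(-8674) = 26239 + 193274068 = 193300307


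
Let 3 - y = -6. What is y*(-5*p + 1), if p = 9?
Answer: -396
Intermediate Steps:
y = 9 (y = 3 - 1*(-6) = 3 + 6 = 9)
y*(-5*p + 1) = 9*(-5*9 + 1) = 9*(-45 + 1) = 9*(-44) = -396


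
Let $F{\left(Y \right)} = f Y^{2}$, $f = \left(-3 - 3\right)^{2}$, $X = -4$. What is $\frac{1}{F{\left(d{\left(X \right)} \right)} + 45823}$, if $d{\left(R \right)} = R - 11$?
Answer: $\frac{1}{53923} \approx 1.8545 \cdot 10^{-5}$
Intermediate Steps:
$d{\left(R \right)} = -11 + R$
$f = 36$ ($f = \left(-6\right)^{2} = 36$)
$F{\left(Y \right)} = 36 Y^{2}$
$\frac{1}{F{\left(d{\left(X \right)} \right)} + 45823} = \frac{1}{36 \left(-11 - 4\right)^{2} + 45823} = \frac{1}{36 \left(-15\right)^{2} + 45823} = \frac{1}{36 \cdot 225 + 45823} = \frac{1}{8100 + 45823} = \frac{1}{53923}$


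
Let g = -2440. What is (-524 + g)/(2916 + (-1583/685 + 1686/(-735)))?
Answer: -99486660/97720979 ≈ -1.0181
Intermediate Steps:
(-524 + g)/(2916 + (-1583/685 + 1686/(-735))) = (-524 - 2440)/(2916 + (-1583/685 + 1686/(-735))) = -2964/(2916 + (-1583*1/685 + 1686*(-1/735))) = -2964/(2916 + (-1583/685 - 562/245)) = -2964/(2916 - 154561/33565) = -2964/97720979/33565 = -2964*33565/97720979 = -99486660/97720979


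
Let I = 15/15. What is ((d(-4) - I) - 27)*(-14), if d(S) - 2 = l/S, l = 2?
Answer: 371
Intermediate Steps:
d(S) = 2 + 2/S
I = 1 (I = 15*(1/15) = 1)
((d(-4) - I) - 27)*(-14) = (((2 + 2/(-4)) - 1*1) - 27)*(-14) = (((2 + 2*(-¼)) - 1) - 27)*(-14) = (((2 - ½) - 1) - 27)*(-14) = ((3/2 - 1) - 27)*(-14) = (½ - 27)*(-14) = -53/2*(-14) = 371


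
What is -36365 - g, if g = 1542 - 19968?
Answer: -17939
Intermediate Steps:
g = -18426
-36365 - g = -36365 - 1*(-18426) = -36365 + 18426 = -17939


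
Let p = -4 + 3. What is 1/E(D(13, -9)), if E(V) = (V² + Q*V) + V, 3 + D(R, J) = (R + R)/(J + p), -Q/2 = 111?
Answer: 25/31724 ≈ 0.00078805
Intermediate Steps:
Q = -222 (Q = -2*111 = -222)
p = -1
D(R, J) = -3 + 2*R/(-1 + J) (D(R, J) = -3 + (R + R)/(J - 1) = -3 + (2*R)/(-1 + J) = -3 + 2*R/(-1 + J))
E(V) = V² - 221*V (E(V) = (V² - 222*V) + V = V² - 221*V)
1/E(D(13, -9)) = 1/(((3 - 3*(-9) + 2*13)/(-1 - 9))*(-221 + (3 - 3*(-9) + 2*13)/(-1 - 9))) = 1/(((3 + 27 + 26)/(-10))*(-221 + (3 + 27 + 26)/(-10))) = 1/((-⅒*56)*(-221 - ⅒*56)) = 1/(-28*(-221 - 28/5)/5) = 1/(-28/5*(-1133/5)) = 1/(31724/25) = 25/31724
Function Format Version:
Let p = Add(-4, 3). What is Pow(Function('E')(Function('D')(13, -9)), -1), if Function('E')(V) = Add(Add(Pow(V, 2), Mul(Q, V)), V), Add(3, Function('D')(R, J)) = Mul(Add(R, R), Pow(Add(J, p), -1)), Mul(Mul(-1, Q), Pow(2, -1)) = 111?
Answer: Rational(25, 31724) ≈ 0.00078805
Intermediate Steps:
Q = -222 (Q = Mul(-2, 111) = -222)
p = -1
Function('D')(R, J) = Add(-3, Mul(2, R, Pow(Add(-1, J), -1))) (Function('D')(R, J) = Add(-3, Mul(Add(R, R), Pow(Add(J, -1), -1))) = Add(-3, Mul(Mul(2, R), Pow(Add(-1, J), -1))) = Add(-3, Mul(2, R, Pow(Add(-1, J), -1))))
Function('E')(V) = Add(Pow(V, 2), Mul(-221, V)) (Function('E')(V) = Add(Add(Pow(V, 2), Mul(-222, V)), V) = Add(Pow(V, 2), Mul(-221, V)))
Pow(Function('E')(Function('D')(13, -9)), -1) = Pow(Mul(Mul(Pow(Add(-1, -9), -1), Add(3, Mul(-3, -9), Mul(2, 13))), Add(-221, Mul(Pow(Add(-1, -9), -1), Add(3, Mul(-3, -9), Mul(2, 13))))), -1) = Pow(Mul(Mul(Pow(-10, -1), Add(3, 27, 26)), Add(-221, Mul(Pow(-10, -1), Add(3, 27, 26)))), -1) = Pow(Mul(Mul(Rational(-1, 10), 56), Add(-221, Mul(Rational(-1, 10), 56))), -1) = Pow(Mul(Rational(-28, 5), Add(-221, Rational(-28, 5))), -1) = Pow(Mul(Rational(-28, 5), Rational(-1133, 5)), -1) = Pow(Rational(31724, 25), -1) = Rational(25, 31724)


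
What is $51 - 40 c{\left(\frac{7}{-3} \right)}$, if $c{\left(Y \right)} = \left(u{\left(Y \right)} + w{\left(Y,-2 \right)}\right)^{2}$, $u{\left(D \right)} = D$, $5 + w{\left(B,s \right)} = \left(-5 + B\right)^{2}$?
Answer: $- \frac{6984829}{81} \approx -86233.0$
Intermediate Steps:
$w{\left(B,s \right)} = -5 + \left(-5 + B\right)^{2}$
$c{\left(Y \right)} = \left(-5 + Y + \left(-5 + Y\right)^{2}\right)^{2}$ ($c{\left(Y \right)} = \left(Y + \left(-5 + \left(-5 + Y\right)^{2}\right)\right)^{2} = \left(-5 + Y + \left(-5 + Y\right)^{2}\right)^{2}$)
$51 - 40 c{\left(\frac{7}{-3} \right)} = 51 - 40 \left(-5 + \frac{7}{-3} + \left(-5 + \frac{7}{-3}\right)^{2}\right)^{2} = 51 - 40 \left(-5 + 7 \left(- \frac{1}{3}\right) + \left(-5 + 7 \left(- \frac{1}{3}\right)\right)^{2}\right)^{2} = 51 - 40 \left(-5 - \frac{7}{3} + \left(-5 - \frac{7}{3}\right)^{2}\right)^{2} = 51 - 40 \left(-5 - \frac{7}{3} + \left(- \frac{22}{3}\right)^{2}\right)^{2} = 51 - 40 \left(-5 - \frac{7}{3} + \frac{484}{9}\right)^{2} = 51 - 40 \left(\frac{418}{9}\right)^{2} = 51 - \frac{6988960}{81} = - \frac{6984829}{81}$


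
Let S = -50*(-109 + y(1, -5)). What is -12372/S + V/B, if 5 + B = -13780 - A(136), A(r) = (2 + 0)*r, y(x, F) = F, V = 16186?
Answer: -22181117/6677075 ≈ -3.3220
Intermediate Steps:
S = 5700 (S = -50*(-109 - 5) = -50*(-114) = 5700)
A(r) = 2*r
B = -14057 (B = -5 + (-13780 - 2*136) = -5 + (-13780 - 1*272) = -5 + (-13780 - 272) = -5 - 14052 = -14057)
-12372/S + V/B = -12372/5700 + 16186/(-14057) = -12372*1/5700 + 16186*(-1/14057) = -1031/475 - 16186/14057 = -22181117/6677075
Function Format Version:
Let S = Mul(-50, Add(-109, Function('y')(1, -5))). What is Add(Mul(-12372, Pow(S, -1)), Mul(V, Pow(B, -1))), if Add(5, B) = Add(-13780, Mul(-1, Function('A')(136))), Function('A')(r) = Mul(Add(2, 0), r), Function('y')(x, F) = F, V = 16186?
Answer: Rational(-22181117, 6677075) ≈ -3.3220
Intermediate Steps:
S = 5700 (S = Mul(-50, Add(-109, -5)) = Mul(-50, -114) = 5700)
Function('A')(r) = Mul(2, r)
B = -14057 (B = Add(-5, Add(-13780, Mul(-1, Mul(2, 136)))) = Add(-5, Add(-13780, Mul(-1, 272))) = Add(-5, Add(-13780, -272)) = Add(-5, -14052) = -14057)
Add(Mul(-12372, Pow(S, -1)), Mul(V, Pow(B, -1))) = Add(Mul(-12372, Pow(5700, -1)), Mul(16186, Pow(-14057, -1))) = Add(Mul(-12372, Rational(1, 5700)), Mul(16186, Rational(-1, 14057))) = Add(Rational(-1031, 475), Rational(-16186, 14057)) = Rational(-22181117, 6677075)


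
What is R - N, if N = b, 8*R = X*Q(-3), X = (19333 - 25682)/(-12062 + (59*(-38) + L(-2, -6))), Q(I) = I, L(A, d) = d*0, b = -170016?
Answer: 6485083955/38144 ≈ 1.7002e+5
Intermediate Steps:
L(A, d) = 0
X = 6349/14304 (X = (19333 - 25682)/(-12062 + (59*(-38) + 0)) = -6349/(-12062 + (-2242 + 0)) = -6349/(-12062 - 2242) = -6349/(-14304) = -6349*(-1/14304) = 6349/14304 ≈ 0.44386)
R = -6349/38144 (R = ((6349/14304)*(-3))/8 = (⅛)*(-6349/4768) = -6349/38144 ≈ -0.16645)
N = -170016
R - N = -6349/38144 - 1*(-170016) = -6349/38144 + 170016 = 6485083955/38144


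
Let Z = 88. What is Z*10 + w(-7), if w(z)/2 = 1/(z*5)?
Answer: 30798/35 ≈ 879.94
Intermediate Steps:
w(z) = 2/(5*z) (w(z) = 2/((z*5)) = 2/((5*z)) = 2*(1/(5*z)) = 2/(5*z))
Z*10 + w(-7) = 88*10 + (2/5)/(-7) = 880 + (2/5)*(-1/7) = 880 - 2/35 = 30798/35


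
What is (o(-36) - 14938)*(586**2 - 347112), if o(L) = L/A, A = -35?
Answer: 1942702504/35 ≈ 5.5506e+7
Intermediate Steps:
o(L) = -L/35 (o(L) = L/(-35) = L*(-1/35) = -L/35)
(o(-36) - 14938)*(586**2 - 347112) = (-1/35*(-36) - 14938)*(586**2 - 347112) = (36/35 - 14938)*(343396 - 347112) = -522794/35*(-3716) = 1942702504/35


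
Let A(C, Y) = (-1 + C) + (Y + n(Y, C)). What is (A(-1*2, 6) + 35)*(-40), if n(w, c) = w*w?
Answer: -2960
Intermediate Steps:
n(w, c) = w**2
A(C, Y) = -1 + C + Y + Y**2 (A(C, Y) = (-1 + C) + (Y + Y**2) = -1 + C + Y + Y**2)
(A(-1*2, 6) + 35)*(-40) = ((-1 - 1*2 + 6 + 6**2) + 35)*(-40) = ((-1 - 2 + 6 + 36) + 35)*(-40) = (39 + 35)*(-40) = 74*(-40) = -2960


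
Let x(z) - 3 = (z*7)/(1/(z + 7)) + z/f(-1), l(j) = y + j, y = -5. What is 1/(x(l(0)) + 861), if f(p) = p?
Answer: 1/799 ≈ 0.0012516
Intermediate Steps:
l(j) = -5 + j
x(z) = 3 - z + 7*z*(7 + z) (x(z) = 3 + ((z*7)/(1/(z + 7)) + z/(-1)) = 3 + ((7*z)/(1/(7 + z)) + z*(-1)) = 3 + ((7*z)*(7 + z) - z) = 3 + (7*z*(7 + z) - z) = 3 + (-z + 7*z*(7 + z)) = 3 - z + 7*z*(7 + z))
1/(x(l(0)) + 861) = 1/((3 + 7*(-5 + 0)² + 48*(-5 + 0)) + 861) = 1/((3 + 7*(-5)² + 48*(-5)) + 861) = 1/((3 + 7*25 - 240) + 861) = 1/((3 + 175 - 240) + 861) = 1/(-62 + 861) = 1/799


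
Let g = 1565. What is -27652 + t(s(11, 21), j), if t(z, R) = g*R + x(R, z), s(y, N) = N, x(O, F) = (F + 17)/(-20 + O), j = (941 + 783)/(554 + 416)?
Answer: -10661457377/428643 ≈ -24873.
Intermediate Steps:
j = 862/485 (j = 1724/970 = 1724*(1/970) = 862/485 ≈ 1.7773)
x(O, F) = (17 + F)/(-20 + O)
t(z, R) = 1565*R + (17 + z)/(-20 + R)
-27652 + t(s(11, 21), j) = -27652 + (17 + 21 + 1565*(862/485)*(-20 + 862/485))/(-20 + 862/485) = -27652 + (17 + 21 + 1565*(862/485)*(-8838/485))/(-8838/485) = -27652 - 485*(17 + 21 - 2384545428/47045)/8838 = -27652 - 485/8838*(-2382757718/47045) = -27652 + 1191378859/428643 = -10661457377/428643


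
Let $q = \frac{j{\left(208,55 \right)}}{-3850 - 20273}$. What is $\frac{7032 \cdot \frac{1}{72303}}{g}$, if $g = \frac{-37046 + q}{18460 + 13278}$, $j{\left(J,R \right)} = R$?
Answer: $- \frac{23306537328}{279715803169} \approx -0.083322$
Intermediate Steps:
$q = - \frac{5}{2193}$ ($q = \frac{55}{-3850 - 20273} = \frac{55}{-24123} = 55 \left(- \frac{1}{24123}\right) = - \frac{5}{2193} \approx -0.00228$)
$g = - \frac{81241883}{69601434}$ ($g = \frac{-37046 - \frac{5}{2193}}{18460 + 13278} = - \frac{81241883}{2193 \cdot 31738} = \left(- \frac{81241883}{2193}\right) \frac{1}{31738} = - \frac{81241883}{69601434} \approx -1.1672$)
$\frac{7032 \cdot \frac{1}{72303}}{g} = \frac{7032 \cdot \frac{1}{72303}}{- \frac{81241883}{69601434}} = 7032 \cdot \frac{1}{72303} \left(- \frac{69601434}{81241883}\right) = \frac{2344}{24101} \left(- \frac{69601434}{81241883}\right) = - \frac{23306537328}{279715803169}$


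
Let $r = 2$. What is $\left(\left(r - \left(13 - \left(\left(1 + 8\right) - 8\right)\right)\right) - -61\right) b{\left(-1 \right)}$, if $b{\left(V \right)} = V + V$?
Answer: $-102$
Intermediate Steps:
$b{\left(V \right)} = 2 V$
$\left(\left(r - \left(13 - \left(\left(1 + 8\right) - 8\right)\right)\right) - -61\right) b{\left(-1 \right)} = \left(\left(2 - \left(13 - \left(\left(1 + 8\right) - 8\right)\right)\right) - -61\right) 2 \left(-1\right) = \left(\left(2 - \left(13 - \left(9 - 8\right)\right)\right) + 61\right) \left(-2\right) = \left(\left(2 - \left(13 - 1\right)\right) + 61\right) \left(-2\right) = \left(\left(2 - 12\right) + 61\right) \left(-2\right) = \left(-10 + 61\right) \left(-2\right) = 51 \left(-2\right) = -102$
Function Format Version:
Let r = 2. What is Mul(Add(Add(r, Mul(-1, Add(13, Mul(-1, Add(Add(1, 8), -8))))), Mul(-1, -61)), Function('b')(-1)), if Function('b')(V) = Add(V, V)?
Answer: -102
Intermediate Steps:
Function('b')(V) = Mul(2, V)
Mul(Add(Add(r, Mul(-1, Add(13, Mul(-1, Add(Add(1, 8), -8))))), Mul(-1, -61)), Function('b')(-1)) = Mul(Add(Add(2, Mul(-1, Add(13, Mul(-1, Add(Add(1, 8), -8))))), Mul(-1, -61)), Mul(2, -1)) = Mul(Add(Add(2, Mul(-1, Add(13, Mul(-1, Add(9, -8))))), 61), -2) = Mul(Add(Add(2, Mul(-1, Add(13, Mul(-1, 1)))), 61), -2) = Mul(Add(Add(2, Mul(-1, Add(13, -1))), 61), -2) = Mul(Add(Add(2, Mul(-1, 12)), 61), -2) = Mul(Add(Add(2, -12), 61), -2) = Mul(Add(-10, 61), -2) = Mul(51, -2) = -102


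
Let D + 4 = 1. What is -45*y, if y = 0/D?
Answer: 0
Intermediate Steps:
D = -3 (D = -4 + 1 = -3)
y = 0 (y = 0/(-3) = 0*(-⅓) = 0)
-45*y = -45*0 = 0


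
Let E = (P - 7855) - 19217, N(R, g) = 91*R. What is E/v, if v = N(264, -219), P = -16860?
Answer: -523/286 ≈ -1.8287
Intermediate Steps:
E = -43932 (E = (-16860 - 7855) - 19217 = -24715 - 19217 = -43932)
v = 24024 (v = 91*264 = 24024)
E/v = -43932/24024 = -43932*1/24024 = -523/286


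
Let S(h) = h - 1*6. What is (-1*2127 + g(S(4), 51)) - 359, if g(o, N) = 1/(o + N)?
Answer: -121813/49 ≈ -2486.0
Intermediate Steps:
S(h) = -6 + h (S(h) = h - 6 = -6 + h)
g(o, N) = 1/(N + o)
(-1*2127 + g(S(4), 51)) - 359 = (-1*2127 + 1/(51 + (-6 + 4))) - 359 = (-2127 + 1/(51 - 2)) - 359 = (-2127 + 1/49) - 359 = -104222/49 - 359 = -121813/49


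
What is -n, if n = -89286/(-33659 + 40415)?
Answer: 14881/1126 ≈ 13.216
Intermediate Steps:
n = -14881/1126 (n = -89286/6756 = -89286*1/6756 = -14881/1126 ≈ -13.216)
-n = -1*(-14881/1126) = 14881/1126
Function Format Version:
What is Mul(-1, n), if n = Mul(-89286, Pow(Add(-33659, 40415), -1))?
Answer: Rational(14881, 1126) ≈ 13.216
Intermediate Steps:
n = Rational(-14881, 1126) (n = Mul(-89286, Pow(6756, -1)) = Mul(-89286, Rational(1, 6756)) = Rational(-14881, 1126) ≈ -13.216)
Mul(-1, n) = Mul(-1, Rational(-14881, 1126)) = Rational(14881, 1126)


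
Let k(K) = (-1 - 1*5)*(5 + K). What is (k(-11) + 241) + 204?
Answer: 481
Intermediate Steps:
k(K) = -30 - 6*K (k(K) = (-1 - 5)*(5 + K) = -6*(5 + K) = -30 - 6*K)
(k(-11) + 241) + 204 = ((-30 - 6*(-11)) + 241) + 204 = ((-30 + 66) + 241) + 204 = (36 + 241) + 204 = 277 + 204 = 481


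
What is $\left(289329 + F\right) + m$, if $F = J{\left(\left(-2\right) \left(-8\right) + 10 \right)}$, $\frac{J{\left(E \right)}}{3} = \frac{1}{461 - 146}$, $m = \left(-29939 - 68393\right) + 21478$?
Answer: $\frac{22309876}{105} \approx 2.1248 \cdot 10^{5}$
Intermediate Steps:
$m = -76854$ ($m = -98332 + 21478 = -76854$)
$J{\left(E \right)} = \frac{1}{105}$ ($J{\left(E \right)} = \frac{3}{461 - 146} = \frac{3}{315} = 3 \cdot \frac{1}{315} = \frac{1}{105}$)
$F = \frac{1}{105} \approx 0.0095238$
$\left(289329 + F\right) + m = \left(289329 + \frac{1}{105}\right) - 76854 = \frac{30379546}{105} - 76854 = \frac{22309876}{105}$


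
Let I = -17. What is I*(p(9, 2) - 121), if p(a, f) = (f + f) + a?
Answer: 1836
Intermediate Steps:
p(a, f) = a + 2*f (p(a, f) = 2*f + a = a + 2*f)
I*(p(9, 2) - 121) = -17*((9 + 2*2) - 121) = -17*((9 + 4) - 121) = -17*(13 - 121) = -17*(-108) = 1836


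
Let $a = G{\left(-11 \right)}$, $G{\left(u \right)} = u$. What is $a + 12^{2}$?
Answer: $133$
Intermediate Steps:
$a = -11$
$a + 12^{2} = -11 + 12^{2} = -11 + 144 = 133$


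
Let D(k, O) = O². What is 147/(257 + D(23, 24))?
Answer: 3/17 ≈ 0.17647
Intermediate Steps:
147/(257 + D(23, 24)) = 147/(257 + 24²) = 147/(257 + 576) = 147/833 = 147*(1/833) = 3/17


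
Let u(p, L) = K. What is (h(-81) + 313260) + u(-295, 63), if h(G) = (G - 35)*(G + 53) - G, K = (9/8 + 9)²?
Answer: 20268257/64 ≈ 3.1669e+5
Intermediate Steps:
K = 6561/64 (K = (9*(⅛) + 9)² = (9/8 + 9)² = (81/8)² = 6561/64 ≈ 102.52)
h(G) = -G + (-35 + G)*(53 + G) (h(G) = (-35 + G)*(53 + G) - G = -G + (-35 + G)*(53 + G))
u(p, L) = 6561/64
(h(-81) + 313260) + u(-295, 63) = ((-1855 + (-81)² + 17*(-81)) + 313260) + 6561/64 = ((-1855 + 6561 - 1377) + 313260) + 6561/64 = (3329 + 313260) + 6561/64 = 316589 + 6561/64 = 20268257/64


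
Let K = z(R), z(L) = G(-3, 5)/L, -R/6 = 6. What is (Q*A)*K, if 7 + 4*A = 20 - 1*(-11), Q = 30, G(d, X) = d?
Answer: 15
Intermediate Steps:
R = -36 (R = -6*6 = -36)
z(L) = -3/L
K = 1/12 (K = -3/(-36) = -3*(-1/36) = 1/12 ≈ 0.083333)
A = 6 (A = -7/4 + (20 - 1*(-11))/4 = -7/4 + (20 + 11)/4 = -7/4 + (1/4)*31 = -7/4 + 31/4 = 6)
(Q*A)*K = (30*6)*(1/12) = 180*(1/12) = 15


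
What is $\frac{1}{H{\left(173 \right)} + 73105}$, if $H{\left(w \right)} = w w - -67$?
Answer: $\frac{1}{103101} \approx 9.6992 \cdot 10^{-6}$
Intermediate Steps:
$H{\left(w \right)} = 67 + w^{2}$ ($H{\left(w \right)} = w^{2} + 67 = 67 + w^{2}$)
$\frac{1}{H{\left(173 \right)} + 73105} = \frac{1}{\left(67 + 173^{2}\right) + 73105} = \frac{1}{\left(67 + 29929\right) + 73105} = \frac{1}{29996 + 73105} = \frac{1}{103101}$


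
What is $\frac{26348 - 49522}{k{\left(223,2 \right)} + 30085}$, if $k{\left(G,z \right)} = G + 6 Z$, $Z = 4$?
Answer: $- \frac{11587}{15166} \approx -0.76401$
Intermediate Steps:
$k{\left(G,z \right)} = 24 + G$ ($k{\left(G,z \right)} = G + 6 \cdot 4 = G + 24 = 24 + G$)
$\frac{26348 - 49522}{k{\left(223,2 \right)} + 30085} = \frac{26348 - 49522}{\left(24 + 223\right) + 30085} = - \frac{23174}{247 + 30085} = - \frac{23174}{30332} = \left(-23174\right) \frac{1}{30332} = - \frac{11587}{15166}$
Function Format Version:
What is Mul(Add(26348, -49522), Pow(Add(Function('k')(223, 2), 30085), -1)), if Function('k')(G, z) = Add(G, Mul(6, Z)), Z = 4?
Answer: Rational(-11587, 15166) ≈ -0.76401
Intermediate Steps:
Function('k')(G, z) = Add(24, G) (Function('k')(G, z) = Add(G, Mul(6, 4)) = Add(G, 24) = Add(24, G))
Mul(Add(26348, -49522), Pow(Add(Function('k')(223, 2), 30085), -1)) = Mul(Add(26348, -49522), Pow(Add(Add(24, 223), 30085), -1)) = Mul(-23174, Pow(Add(247, 30085), -1)) = Mul(-23174, Pow(30332, -1)) = Mul(-23174, Rational(1, 30332)) = Rational(-11587, 15166)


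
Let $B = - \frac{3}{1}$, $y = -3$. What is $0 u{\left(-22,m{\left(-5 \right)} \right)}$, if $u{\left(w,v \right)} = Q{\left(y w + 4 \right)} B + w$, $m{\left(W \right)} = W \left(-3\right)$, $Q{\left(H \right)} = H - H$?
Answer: $0$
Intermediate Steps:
$Q{\left(H \right)} = 0$
$m{\left(W \right)} = - 3 W$
$B = -3$ ($B = \left(-3\right) 1 = -3$)
$u{\left(w,v \right)} = w$ ($u{\left(w,v \right)} = 0 \left(-3\right) + w = 0 + w = w$)
$0 u{\left(-22,m{\left(-5 \right)} \right)} = 0 \left(-22\right) = 0$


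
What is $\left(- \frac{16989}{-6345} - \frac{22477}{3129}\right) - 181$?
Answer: $- \frac{58459403}{315135} \approx -185.51$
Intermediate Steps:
$\left(- \frac{16989}{-6345} - \frac{22477}{3129}\right) - 181 = \left(\left(-16989\right) \left(- \frac{1}{6345}\right) - \frac{3211}{447}\right) - 181 = \left(\frac{5663}{2115} - \frac{3211}{447}\right) - 181 = - \frac{1419968}{315135} - 181 = - \frac{58459403}{315135}$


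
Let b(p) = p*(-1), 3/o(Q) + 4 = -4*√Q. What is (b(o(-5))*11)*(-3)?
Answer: -33/8 + 33*I*√5/8 ≈ -4.125 + 9.2238*I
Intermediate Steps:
o(Q) = 3/(-4 - 4*√Q)
b(p) = -p
(b(o(-5))*11)*(-3) = (-(-3)/(4 + 4*√(-5))*11)*(-3) = (-(-3)/(4 + 4*(I*√5))*11)*(-3) = (-(-3)/(4 + 4*I*√5)*11)*(-3) = ((3/(4 + 4*I*√5))*11)*(-3) = (33/(4 + 4*I*√5))*(-3) = -99/(4 + 4*I*√5)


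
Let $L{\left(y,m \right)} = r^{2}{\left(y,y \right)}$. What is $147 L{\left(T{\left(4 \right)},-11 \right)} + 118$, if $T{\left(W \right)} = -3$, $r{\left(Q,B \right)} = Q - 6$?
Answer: $12025$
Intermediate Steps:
$r{\left(Q,B \right)} = -6 + Q$ ($r{\left(Q,B \right)} = Q - 6 = -6 + Q$)
$L{\left(y,m \right)} = \left(-6 + y\right)^{2}$
$147 L{\left(T{\left(4 \right)},-11 \right)} + 118 = 147 \left(-6 - 3\right)^{2} + 118 = 147 \left(-9\right)^{2} + 118 = 147 \cdot 81 + 118 = 11907 + 118 = 12025$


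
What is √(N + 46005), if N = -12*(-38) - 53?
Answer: 2*√11602 ≈ 215.43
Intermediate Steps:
N = 403 (N = 456 - 53 = 403)
√(N + 46005) = √(403 + 46005) = √46408 = 2*√11602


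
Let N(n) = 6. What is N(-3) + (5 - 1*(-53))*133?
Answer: 7720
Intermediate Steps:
N(-3) + (5 - 1*(-53))*133 = 6 + (5 - 1*(-53))*133 = 6 + (5 + 53)*133 = 6 + 58*133 = 6 + 7714 = 7720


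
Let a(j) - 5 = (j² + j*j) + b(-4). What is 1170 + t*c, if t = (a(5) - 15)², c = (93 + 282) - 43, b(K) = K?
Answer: 431442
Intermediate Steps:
a(j) = 1 + 2*j² (a(j) = 5 + ((j² + j*j) - 4) = 5 + ((j² + j²) - 4) = 5 + (2*j² - 4) = 5 + (-4 + 2*j²) = 1 + 2*j²)
c = 332 (c = 375 - 43 = 332)
t = 1296 (t = ((1 + 2*5²) - 15)² = ((1 + 2*25) - 15)² = ((1 + 50) - 15)² = (51 - 15)² = 36² = 1296)
1170 + t*c = 1170 + 1296*332 = 1170 + 430272 = 431442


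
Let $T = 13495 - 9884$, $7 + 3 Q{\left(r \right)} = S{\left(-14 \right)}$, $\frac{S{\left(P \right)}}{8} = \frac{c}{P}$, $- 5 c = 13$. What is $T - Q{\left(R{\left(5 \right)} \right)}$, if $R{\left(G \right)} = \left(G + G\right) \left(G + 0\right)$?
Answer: $\frac{379348}{105} \approx 3612.8$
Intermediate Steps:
$c = - \frac{13}{5}$ ($c = \left(- \frac{1}{5}\right) 13 = - \frac{13}{5} \approx -2.6$)
$R{\left(G \right)} = 2 G^{2}$ ($R{\left(G \right)} = 2 G G = 2 G^{2}$)
$S{\left(P \right)} = - \frac{104}{5 P}$ ($S{\left(P \right)} = 8 \left(- \frac{13}{5 P}\right) = - \frac{104}{5 P}$)
$Q{\left(r \right)} = - \frac{193}{105}$ ($Q{\left(r \right)} = - \frac{7}{3} + \frac{\left(- \frac{104}{5}\right) \frac{1}{-14}}{3} = - \frac{7}{3} + \frac{\left(- \frac{104}{5}\right) \left(- \frac{1}{14}\right)}{3} = - \frac{7}{3} + \frac{1}{3} \cdot \frac{52}{35} = - \frac{7}{3} + \frac{52}{105} = - \frac{193}{105}$)
$T = 3611$
$T - Q{\left(R{\left(5 \right)} \right)} = 3611 - - \frac{193}{105} = 3611 + \frac{193}{105} = \frac{379348}{105}$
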